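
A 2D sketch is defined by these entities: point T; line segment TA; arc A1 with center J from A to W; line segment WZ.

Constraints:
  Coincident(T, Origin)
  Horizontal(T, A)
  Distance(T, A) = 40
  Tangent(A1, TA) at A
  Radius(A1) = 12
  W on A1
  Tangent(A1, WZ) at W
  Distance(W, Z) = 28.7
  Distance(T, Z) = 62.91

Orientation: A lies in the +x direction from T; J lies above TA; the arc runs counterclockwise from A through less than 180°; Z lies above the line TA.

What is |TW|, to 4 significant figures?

53.71

Checks: |JW| = 12.00 ✓; ∠(JW, WZ) = 90.00° ✓; |WZ| = 28.70 ✓; |TZ| = 62.91 ✓.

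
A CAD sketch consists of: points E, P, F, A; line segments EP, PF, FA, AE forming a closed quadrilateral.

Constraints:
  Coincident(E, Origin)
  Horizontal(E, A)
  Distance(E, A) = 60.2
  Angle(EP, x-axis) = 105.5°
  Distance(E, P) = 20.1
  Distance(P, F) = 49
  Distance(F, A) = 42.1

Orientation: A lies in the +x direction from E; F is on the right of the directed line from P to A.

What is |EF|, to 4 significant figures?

30.96

E is at the origin; E and A share the same y with |EA| = 60.2 and A in +x, so A = (60.2, 0). EP runs at 105.5° with |EP| = 20.1, so P = (-5.371, 19.37). F is determined by |PF| = 49.0 and |FA| = 42.1 together: it lies at the intersection of circle(P, 49.0) and circle(A, 42.1). With |PA| = 68.37, the foot of the radical line on PA is 38.78 from P and the perpendicular offset is √(49.0² − 38.78²) = 29.95. Taking the right-of-PA solution: F = (23.34, -20.34).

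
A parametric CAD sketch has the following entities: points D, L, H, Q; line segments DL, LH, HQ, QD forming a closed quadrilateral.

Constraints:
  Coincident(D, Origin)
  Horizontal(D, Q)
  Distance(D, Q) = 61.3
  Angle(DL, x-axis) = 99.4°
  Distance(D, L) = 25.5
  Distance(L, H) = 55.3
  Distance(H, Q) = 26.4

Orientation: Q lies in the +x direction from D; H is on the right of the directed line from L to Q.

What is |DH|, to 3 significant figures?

39.1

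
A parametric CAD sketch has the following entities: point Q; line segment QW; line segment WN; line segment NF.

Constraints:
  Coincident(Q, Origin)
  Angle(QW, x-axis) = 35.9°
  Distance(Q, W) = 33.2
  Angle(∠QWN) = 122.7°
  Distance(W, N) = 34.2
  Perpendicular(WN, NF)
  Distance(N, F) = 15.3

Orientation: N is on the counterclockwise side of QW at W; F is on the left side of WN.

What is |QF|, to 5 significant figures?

53.646

Q is at the origin; QW runs at 35.9° with length 33.2, so W = 33.2·(cos 35.9°, sin 35.9°) = (26.893, 19.468). ∠QWN = 122.7°, so WN runs at 35.9° + (180° − 122.7°) = 93.200° from the x-axis; with |WN| = 34.2, N = W + 34.2·(cos 93.200°, sin 93.200°) = (24.984, 53.614). WN ⟂ NF; with |NF| = 15.3 on the left of WN, F = N + 15.3·(-0.99844, -0.055822) = (9.7081, 52.760). Then |QF| = |F − Q| = 53.646.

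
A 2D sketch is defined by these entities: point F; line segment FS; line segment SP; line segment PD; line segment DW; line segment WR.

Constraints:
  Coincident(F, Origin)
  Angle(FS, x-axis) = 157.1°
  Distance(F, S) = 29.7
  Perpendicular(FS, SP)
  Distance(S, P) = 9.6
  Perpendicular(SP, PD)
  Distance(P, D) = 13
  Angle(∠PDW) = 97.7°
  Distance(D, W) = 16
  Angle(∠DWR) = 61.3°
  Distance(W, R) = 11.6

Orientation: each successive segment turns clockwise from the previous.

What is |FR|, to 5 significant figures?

25.472

F is at the origin; FS runs at 157.1° with length 29.7, so S = (-27.359, 11.557). FS ⟂ SP, so SP runs at 67.100°; with |SP| = 9.6, P = (-23.624, 20.400). The perpendicularity gives PD at right angles to SP, so PD runs at -22.900°; with |PD| = 13.0, D = (-11.648, 15.342). ∠PDW = 97.7° gives DW at -105.20° from the x-axis; with |DW| = 16.0, W = (-15.843, -0.098514). ∠DWR = 61.3° gives WR at 136.10° from the x-axis; with |WR| = 11.6, R = (-24.202, 7.9449). Then |FR| = |R − F| = 25.472.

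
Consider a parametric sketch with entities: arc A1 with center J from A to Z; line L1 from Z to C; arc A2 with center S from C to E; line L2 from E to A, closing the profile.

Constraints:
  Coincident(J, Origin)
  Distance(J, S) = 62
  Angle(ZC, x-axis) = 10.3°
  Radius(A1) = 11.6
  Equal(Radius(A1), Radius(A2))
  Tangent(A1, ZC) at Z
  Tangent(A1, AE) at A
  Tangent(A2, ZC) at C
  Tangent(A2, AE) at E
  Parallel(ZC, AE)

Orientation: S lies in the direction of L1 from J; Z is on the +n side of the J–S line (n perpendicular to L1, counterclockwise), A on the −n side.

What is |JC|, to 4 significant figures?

63.08

The slot axis is L1's direction at 10.3°, so u = (cos 10.3°, sin 10.3°) = (0.9839, 0.1788) and n = (−sin 10.3°, cos 10.3°) = (-0.1788, 0.9839). J is at the origin and S lies 62.0 along u from J, so S = 62.0·u = (61.00, 11.09). Tangency of A1 to both parallel lines with radius 11.6 puts Z and A at J ± 11.6·n: Z = (-2.074, 11.41), A = (2.074, -11.41). Equal radii place C and E the same way about S: C = S + 11.6·n = (58.93, 22.50), E = S − 11.6·n = (63.07, -0.3273). Then |JC| = |C − J| = 63.08.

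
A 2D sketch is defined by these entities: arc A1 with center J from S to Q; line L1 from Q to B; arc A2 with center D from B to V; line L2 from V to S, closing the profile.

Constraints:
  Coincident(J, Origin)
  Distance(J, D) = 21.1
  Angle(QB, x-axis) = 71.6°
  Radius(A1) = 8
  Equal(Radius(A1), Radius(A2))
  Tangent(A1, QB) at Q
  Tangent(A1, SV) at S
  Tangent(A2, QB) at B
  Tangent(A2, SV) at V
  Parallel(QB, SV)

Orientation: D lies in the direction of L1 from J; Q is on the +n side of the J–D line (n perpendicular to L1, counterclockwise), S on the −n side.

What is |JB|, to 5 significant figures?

22.566

The slot axis is L1's direction at 71.6°, so u = (cos 71.6°, sin 71.6°) = (0.31565, 0.94888) and n = (−sin 71.6°, cos 71.6°) = (-0.94888, 0.31565). J is at the origin and D lies 21.1 along u from J, so D = 21.1·u = (6.6602, 20.021). Tangency of A1 to both parallel lines with radius 8.0 puts Q and S at J ± 8.0·n: Q = (-7.5910, 2.5252), S = (7.5910, -2.5252). Equal radii place B and V the same way about D: B = D + 8.0·n = (-0.93081, 22.546), V = D − 8.0·n = (14.251, 17.496). Then |JB| = |B − J| = 22.566.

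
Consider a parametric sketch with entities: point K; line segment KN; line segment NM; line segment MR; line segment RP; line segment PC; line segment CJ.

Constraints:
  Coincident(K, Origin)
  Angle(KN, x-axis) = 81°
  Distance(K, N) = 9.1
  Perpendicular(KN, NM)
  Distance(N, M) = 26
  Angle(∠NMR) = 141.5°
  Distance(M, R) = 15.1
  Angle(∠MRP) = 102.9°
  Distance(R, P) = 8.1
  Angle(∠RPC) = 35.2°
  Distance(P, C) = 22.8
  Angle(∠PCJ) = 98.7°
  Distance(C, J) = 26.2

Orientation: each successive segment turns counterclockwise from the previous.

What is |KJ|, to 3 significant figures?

60.0

K is at the origin; KN runs at 81.0° with length 9.1, so N = (1.42, 8.99). KN ⟂ NM, so NM runs at 171°; with |NM| = 26.0, M = (-24.3, 13.1). ∠NMR = 141.5° gives MR at -150° from the x-axis; with |MR| = 15.1, R = (-37.4, 5.62). ∠MRP = 102.9° gives RP at -73.4° from the x-axis; with |RP| = 8.1, P = (-35.1, -2.14). ∠RPC = 35.2° gives PC at 71.4° from the x-axis; with |PC| = 22.8, C = (-27.8, 19.5). ∠PCJ = 98.7° gives CJ at 153° from the x-axis; with |CJ| = 26.2, J = (-51.1, 31.5). Then |KJ| = |J − K| = 60.0.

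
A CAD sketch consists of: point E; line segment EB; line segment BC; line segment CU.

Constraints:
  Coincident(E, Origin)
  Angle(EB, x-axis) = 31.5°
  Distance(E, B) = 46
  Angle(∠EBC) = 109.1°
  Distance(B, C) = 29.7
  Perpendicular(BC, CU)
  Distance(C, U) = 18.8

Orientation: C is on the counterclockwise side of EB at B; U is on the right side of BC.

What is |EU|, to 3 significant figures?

76.7

E is at the origin; EB runs at 31.5° with length 46.0, so B = 46.0·(cos 31.5°, sin 31.5°) = (39.2, 24.0). ∠EBC = 109.1°, so BC runs at 31.5° + (180° − 109.1°) = 102° from the x-axis; with |BC| = 29.7, C = B + 29.7·(cos 102°, sin 102°) = (32.8, 53.0). BC is perpendicular to CU; with |CU| = 18.8 on the right of BC, U = C + 18.8·(0.977, 0.215) = (51.2, 57.1). Then |EU| = |U − E| = 76.7.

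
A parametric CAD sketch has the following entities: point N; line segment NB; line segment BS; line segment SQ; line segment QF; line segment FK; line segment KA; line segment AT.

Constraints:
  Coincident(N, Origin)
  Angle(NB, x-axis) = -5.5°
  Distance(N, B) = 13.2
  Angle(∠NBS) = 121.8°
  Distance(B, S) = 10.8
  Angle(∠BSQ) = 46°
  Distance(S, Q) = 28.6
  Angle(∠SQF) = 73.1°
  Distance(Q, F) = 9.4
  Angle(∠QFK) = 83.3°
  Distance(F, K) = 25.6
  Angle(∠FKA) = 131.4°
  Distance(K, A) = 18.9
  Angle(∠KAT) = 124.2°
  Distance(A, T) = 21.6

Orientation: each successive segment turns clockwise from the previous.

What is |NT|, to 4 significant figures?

42.56

N is at the origin; NB runs at -5.5° with length 13.2, so B = (13.14, -1.265). ∠NBS = 121.8° gives BS at -63.70° from the x-axis; with |BS| = 10.8, S = (17.92, -10.95). ∠BSQ = 46.0° gives SQ at 162.3° from the x-axis; with |SQ| = 28.6, Q = (-9.322, -2.252). ∠SQF = 73.1° gives QF at 55.40° from the x-axis; with |QF| = 9.4, F = (-3.984, 5.486). ∠QFK = 83.3° gives FK at -41.30° from the x-axis; with |FK| = 25.6, K = (15.25, -11.41). ∠FKA = 131.4° gives KA at -89.90° from the x-axis; with |KA| = 18.9, A = (15.28, -30.31). ∠KAT = 124.2° gives AT at -145.7° from the x-axis; with |AT| = 21.6, T = (-2.562, -42.48). Then |NT| = |T − N| = 42.56.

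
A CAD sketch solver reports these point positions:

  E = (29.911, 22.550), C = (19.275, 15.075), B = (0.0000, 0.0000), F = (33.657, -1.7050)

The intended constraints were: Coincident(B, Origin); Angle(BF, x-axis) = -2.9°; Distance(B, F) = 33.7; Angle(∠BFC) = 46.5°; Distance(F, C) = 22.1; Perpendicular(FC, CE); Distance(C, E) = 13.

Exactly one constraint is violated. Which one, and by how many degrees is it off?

Perpendicular(FC, CE) — off by 5.50°.

B = (0.00, 0.00) ✓; BF at -2.900° ✓; |BF| = 33.70 ✓; ∠BFC = 46.50° ✓; |FC| = 22.10 ✓; ∠(FC, CE) = 95.50° ✗; |CE| = 13.00 ✓.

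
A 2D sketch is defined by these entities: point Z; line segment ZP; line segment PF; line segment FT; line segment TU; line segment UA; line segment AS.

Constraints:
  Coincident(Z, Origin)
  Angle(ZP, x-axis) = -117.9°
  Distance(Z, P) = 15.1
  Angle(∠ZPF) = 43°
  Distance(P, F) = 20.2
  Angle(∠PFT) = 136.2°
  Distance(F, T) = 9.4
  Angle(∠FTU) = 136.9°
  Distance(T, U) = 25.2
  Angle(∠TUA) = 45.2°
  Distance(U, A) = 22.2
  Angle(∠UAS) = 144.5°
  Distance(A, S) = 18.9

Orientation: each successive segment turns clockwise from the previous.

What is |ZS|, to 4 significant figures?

12.32

Z is at the origin; ZP runs at -117.9° with length 15.1, so P = (-7.066, -13.34). ∠ZPF = 43.0° gives PF at 105.1° from the x-axis; with |PF| = 20.2, F = (-12.33, 6.158). ∠PFT = 136.2° gives FT at 61.30° from the x-axis; with |FT| = 9.4, T = (-7.814, 14.40). ∠FTU = 136.9° gives TU at 18.20° from the x-axis; with |TU| = 25.2, U = (16.13, 22.27). ∠TUA = 45.2° gives UA at -116.6° from the x-axis; with |UA| = 22.2, A = (6.185, 2.423). ∠UAS = 144.5° gives AS at -152.1° from the x-axis; with |AS| = 18.9, S = (-10.52, -6.420). Then |ZS| = |S − Z| = 12.32.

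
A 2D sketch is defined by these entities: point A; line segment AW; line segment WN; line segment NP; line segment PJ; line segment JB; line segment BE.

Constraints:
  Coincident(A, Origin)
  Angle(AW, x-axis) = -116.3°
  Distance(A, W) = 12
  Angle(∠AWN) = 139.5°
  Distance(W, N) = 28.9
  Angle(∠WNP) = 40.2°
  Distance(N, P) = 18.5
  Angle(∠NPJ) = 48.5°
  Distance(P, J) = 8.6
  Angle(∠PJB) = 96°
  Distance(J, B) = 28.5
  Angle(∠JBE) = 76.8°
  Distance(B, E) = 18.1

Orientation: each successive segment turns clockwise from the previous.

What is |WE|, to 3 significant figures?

44.9

A is at the origin; AW runs at -116.3° with length 12.0, so W = (-5.32, -10.8). ∠AWN = 139.5° gives WN at -157° from the x-axis; with |WN| = 28.9, N = (-31.9, -22.1). ∠WNP = 40.2° gives NP at 63.4° from the x-axis; with |NP| = 18.5, P = (-23.6, -5.60). ∠NPJ = 48.5° gives PJ at -68.1° from the x-axis; with |PJ| = 8.6, J = (-20.4, -13.6). ∠PJB = 96.0° gives JB at -152° from the x-axis; with |JB| = 28.5, B = (-45.6, -26.9). ∠JBE = 76.8° gives BE at 105° from the x-axis; with |BE| = 18.1, E = (-50.2, -9.41). Then |WE| = |E − W| = 44.9.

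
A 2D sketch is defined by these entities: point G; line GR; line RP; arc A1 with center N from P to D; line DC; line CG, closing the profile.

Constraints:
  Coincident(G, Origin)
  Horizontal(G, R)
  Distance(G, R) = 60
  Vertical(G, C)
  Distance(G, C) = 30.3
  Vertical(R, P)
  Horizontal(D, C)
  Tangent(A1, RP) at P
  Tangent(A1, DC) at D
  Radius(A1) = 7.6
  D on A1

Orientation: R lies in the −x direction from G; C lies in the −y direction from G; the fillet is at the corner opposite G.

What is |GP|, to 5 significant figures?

64.151

G is at the origin; GR is horizontal with |GR| = 60.0 and R on the −x side, so R = (-60.000, 0.0000). GC is vertical with |GC| = 30.3 and C on the −y side, so C = (0.0000, -30.300). The virtual corner opposite G is at (-60.000, -30.300). Since A1 is tangent to RP there, NP ⟂ RP and A1 meets DC tangentially, so ND is at right angles to DC, with radius 7.6, so the center N sits 7.6 in from both sides at N = (-52.400, -22.700). That places the tangent points at P = (-60.000, -22.700) on RP and D = (-52.400, -30.300) on DC. Then |GP| = |P − G| = 64.151.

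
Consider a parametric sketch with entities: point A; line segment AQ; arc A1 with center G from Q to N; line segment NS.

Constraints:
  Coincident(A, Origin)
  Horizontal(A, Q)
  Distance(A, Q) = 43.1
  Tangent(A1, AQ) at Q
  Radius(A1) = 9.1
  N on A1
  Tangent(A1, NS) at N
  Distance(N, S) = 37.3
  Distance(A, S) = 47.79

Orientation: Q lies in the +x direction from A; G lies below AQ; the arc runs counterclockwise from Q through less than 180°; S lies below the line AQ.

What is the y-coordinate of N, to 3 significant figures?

-6.33

A is at the origin; AQ is horizontal with |AQ| = 43.1 and Q on the +x side, so Q = (43.1, 0.00). A1 meets AQ tangentially, so GQ is at right angles to AQ, so G = Q + (0, -9.1) = (43.1, -9.10). Since GN ⟂ NS (tangency), |GS| = √(9.1² + 37.3²) = 38.4 regardless of where N sits on A1. So S lies on both circle(A, 47.79) and circle(G, 38.4); the below-AQ intersection is S = (23.1, -41.9). N is the foot of the tangent from S: N = (34.4, -6.33).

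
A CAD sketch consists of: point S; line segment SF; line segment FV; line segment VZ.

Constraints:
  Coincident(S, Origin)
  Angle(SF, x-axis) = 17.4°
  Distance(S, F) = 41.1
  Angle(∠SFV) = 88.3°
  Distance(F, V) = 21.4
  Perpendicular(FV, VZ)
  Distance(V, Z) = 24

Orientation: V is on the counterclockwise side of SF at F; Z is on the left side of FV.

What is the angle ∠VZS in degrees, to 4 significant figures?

130.2°

∠SFV = 88.3°, so FV runs at 17.4° + (180° − 88.3°) = 109.1° from the x-axis; with |FV| = 21.4, V = F + 21.4·(cos 109.1°, sin 109.1°) = (32.22, 32.51). The perpendicularity gives VZ at right angles to FV; with |VZ| = 24.0 on the left of FV, Z = V + 24.0·(-0.9449, -0.3272) = (9.538, 24.66). Then cos ∠VZS = ZV·ZS / (|ZV||ZS|), giving 130.2°.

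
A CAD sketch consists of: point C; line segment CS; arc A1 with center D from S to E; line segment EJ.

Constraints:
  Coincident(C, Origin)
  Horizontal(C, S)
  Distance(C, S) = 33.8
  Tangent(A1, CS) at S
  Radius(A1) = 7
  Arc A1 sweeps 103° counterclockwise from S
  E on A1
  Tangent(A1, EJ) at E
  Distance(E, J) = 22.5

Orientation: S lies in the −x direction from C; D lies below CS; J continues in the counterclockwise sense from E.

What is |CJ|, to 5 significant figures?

46.846

C is at the origin; CS is horizontal with |CS| = 33.8 and S on the −x side, so S = (-33.800, 0.0000). Since A1 is tangent to CS there, DS ⟂ CS, so D = S + (0, -7) = (-33.800, -7.0000). On A1, S sits at bearing 90° from D; a 103° counterclockwise sweep puts E at bearing 193°, so E = D + 7.0·(cos 193°, sin 193°) = (-40.621, -8.5747). Since A1 is tangent to EJ there, DE ⟂ EJ, so EJ runs along (−sin 193°, cos 193°); with |EJ| = 22.5, J = (-35.559, -30.498). Then |CJ| = |J − C| = 46.846.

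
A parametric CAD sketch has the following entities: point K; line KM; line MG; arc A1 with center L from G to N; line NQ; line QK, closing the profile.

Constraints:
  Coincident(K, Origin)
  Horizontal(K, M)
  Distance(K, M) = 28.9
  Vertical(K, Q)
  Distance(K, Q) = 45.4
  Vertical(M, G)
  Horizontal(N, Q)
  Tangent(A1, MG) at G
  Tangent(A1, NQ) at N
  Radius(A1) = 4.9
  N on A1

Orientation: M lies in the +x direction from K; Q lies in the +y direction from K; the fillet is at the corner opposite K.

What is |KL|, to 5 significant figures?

47.077

K is at the origin; KM is horizontal with |KM| = 28.9 and M on the +x side, so M = (28.900, 0.0000). K and Q share the same x with |KQ| = 45.4 and Q on the +y side, so Q = (0.0000, 45.400). The virtual corner opposite K is at (28.900, 45.400). A1 meets MG tangentially, so LG is at right angles to MG and A1 meets NQ tangentially, so LN is at right angles to NQ, with radius 4.9, so the center L sits 4.9 in from both sides at L = (24.000, 40.500). Then |KL| = |L − K| = 47.077.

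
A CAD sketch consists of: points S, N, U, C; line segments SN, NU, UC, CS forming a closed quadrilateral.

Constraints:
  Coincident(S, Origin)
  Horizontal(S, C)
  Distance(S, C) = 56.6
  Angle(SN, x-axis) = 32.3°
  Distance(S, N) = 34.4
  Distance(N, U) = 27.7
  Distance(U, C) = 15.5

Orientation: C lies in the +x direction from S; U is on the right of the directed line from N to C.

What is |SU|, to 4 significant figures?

42.71

Checks: |NU| = 27.70 ✓; |UC| = 15.50 ✓.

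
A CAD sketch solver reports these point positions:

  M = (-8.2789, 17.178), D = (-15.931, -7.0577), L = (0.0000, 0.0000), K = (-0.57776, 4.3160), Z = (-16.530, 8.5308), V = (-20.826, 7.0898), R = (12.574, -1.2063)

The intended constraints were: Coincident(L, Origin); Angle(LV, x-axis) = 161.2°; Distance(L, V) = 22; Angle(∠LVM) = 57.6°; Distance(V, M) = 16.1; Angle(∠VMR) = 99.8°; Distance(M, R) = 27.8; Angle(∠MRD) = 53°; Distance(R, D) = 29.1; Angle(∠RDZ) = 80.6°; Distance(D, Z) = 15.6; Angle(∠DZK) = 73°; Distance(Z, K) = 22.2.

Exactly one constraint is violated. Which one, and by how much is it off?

Distance(Z, K) = 22.2 — off by 5.70.

L = (0.00, 0.00) ✓; LV at 161.2° ✓; |LV| = 22.00 ✓; ∠LVM = 57.60° ✓; |VM| = 16.10 ✓; ∠VMR = 99.80° ✓; |MR| = 27.80 ✓; ∠MRD = 53.00° ✓; |RD| = 29.10 ✓; ∠RDZ = 80.60° ✓; |DZ| = 15.60 ✓; ∠DZK = 73.00° ✓; |ZK| = 16.50 ✗.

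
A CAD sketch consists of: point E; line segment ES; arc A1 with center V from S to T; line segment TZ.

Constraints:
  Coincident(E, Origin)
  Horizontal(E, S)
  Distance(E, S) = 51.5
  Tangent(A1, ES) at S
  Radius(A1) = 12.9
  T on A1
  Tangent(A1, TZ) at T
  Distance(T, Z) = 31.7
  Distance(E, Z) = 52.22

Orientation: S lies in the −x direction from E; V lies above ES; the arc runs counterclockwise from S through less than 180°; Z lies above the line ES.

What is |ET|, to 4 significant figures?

40.20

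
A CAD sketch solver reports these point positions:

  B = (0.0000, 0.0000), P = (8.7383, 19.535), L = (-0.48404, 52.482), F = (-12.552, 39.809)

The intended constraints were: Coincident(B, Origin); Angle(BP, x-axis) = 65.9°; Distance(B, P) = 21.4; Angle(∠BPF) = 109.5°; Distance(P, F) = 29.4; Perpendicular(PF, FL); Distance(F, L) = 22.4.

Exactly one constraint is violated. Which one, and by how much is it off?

Distance(F, L) = 22.4 — off by 4.90.

B = (0.00, 0.00) ✓; BP at 65.90° ✓; |BP| = 21.40 ✓; ∠BPF = 109.5° ✓; |PF| = 29.40 ✓; ∠(PF, FL) = 90.00° ✓; |FL| = 17.50 ✗.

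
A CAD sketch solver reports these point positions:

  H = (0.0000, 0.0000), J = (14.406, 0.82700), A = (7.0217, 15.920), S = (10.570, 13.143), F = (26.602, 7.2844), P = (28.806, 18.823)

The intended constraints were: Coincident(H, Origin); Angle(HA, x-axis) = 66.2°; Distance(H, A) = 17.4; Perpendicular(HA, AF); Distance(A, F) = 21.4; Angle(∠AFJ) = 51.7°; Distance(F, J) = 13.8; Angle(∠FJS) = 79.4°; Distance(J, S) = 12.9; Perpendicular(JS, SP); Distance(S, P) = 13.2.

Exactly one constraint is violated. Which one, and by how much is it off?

Distance(S, P) = 13.2 — off by 5.90.

H = (0.00, 0.00) ✓; HA at 66.20° ✓; |HA| = 17.40 ✓; ∠(HA, AF) = 90.00° ✓; |AF| = 21.40 ✓; ∠AFJ = 51.70° ✓; |FJ| = 13.80 ✓; ∠FJS = 79.40° ✓; |JS| = 12.90 ✓; ∠(JS, SP) = 90.00° ✓; |SP| = 19.10 ✗.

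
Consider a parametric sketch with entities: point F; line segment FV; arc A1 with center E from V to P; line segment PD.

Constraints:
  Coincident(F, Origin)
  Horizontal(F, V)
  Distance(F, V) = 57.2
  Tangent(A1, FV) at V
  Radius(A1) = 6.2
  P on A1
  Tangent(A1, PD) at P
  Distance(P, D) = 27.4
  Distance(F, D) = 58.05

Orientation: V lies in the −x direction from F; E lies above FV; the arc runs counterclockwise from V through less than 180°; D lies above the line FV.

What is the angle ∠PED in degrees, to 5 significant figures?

77.250°

Checks: |FV| = 57.20 ✓; |EP| = 6.200 ✓; ∠(EP, PD) = 90.00° ✓; |PD| = 27.40 ✓; |FD| = 58.05 ✓.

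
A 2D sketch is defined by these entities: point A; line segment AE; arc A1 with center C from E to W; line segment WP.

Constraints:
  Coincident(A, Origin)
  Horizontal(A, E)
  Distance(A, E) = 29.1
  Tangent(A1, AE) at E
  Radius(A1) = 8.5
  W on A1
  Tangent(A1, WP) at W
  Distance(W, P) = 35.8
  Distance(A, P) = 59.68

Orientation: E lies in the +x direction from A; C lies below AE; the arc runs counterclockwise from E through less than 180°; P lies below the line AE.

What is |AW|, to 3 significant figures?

25.5

A is at the origin; A and E share the same y with |AE| = 29.1 and E on the +x side, so E = (29.1, 0.00). The tangent condition forces CE to be normal to AE, so C = E + (0, -8.5) = (29.1, -8.50). Since CW ⟂ WP (tangency), |CP| = √(8.5² + 35.8²) = 36.8 regardless of where W sits on A1. So P lies on both circle(A, 59.68) and circle(C, 36.8); the below-AE intersection is P = (41.1, -43.3). W is the foot of the tangent from P: W = (21.9, -13.0).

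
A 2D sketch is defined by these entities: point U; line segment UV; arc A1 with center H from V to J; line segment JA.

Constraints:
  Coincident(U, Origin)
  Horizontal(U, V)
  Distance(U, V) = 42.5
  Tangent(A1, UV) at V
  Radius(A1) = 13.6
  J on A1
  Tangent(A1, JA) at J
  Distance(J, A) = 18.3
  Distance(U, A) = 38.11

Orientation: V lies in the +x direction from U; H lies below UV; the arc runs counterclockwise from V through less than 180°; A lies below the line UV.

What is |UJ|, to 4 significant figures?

31.11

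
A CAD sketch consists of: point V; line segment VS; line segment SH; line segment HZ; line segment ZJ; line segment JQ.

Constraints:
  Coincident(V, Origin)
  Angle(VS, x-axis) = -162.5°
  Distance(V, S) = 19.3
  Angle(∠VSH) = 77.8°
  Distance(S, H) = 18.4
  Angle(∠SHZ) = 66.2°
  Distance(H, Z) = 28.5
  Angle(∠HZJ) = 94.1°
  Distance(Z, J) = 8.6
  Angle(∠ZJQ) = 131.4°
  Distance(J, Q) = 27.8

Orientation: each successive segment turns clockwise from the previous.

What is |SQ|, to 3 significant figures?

11.8

V is at the origin; VS runs at -162.5° with length 19.3, so S = (-18.4, -5.80). ∠VSH = 77.8° gives SH at 95.3° from the x-axis; with |SH| = 18.4, H = (-20.1, 12.5). ∠SHZ = 66.2° gives HZ at -18.5° from the x-axis; with |HZ| = 28.5, Z = (6.92, 3.47). ∠HZJ = 94.1° gives ZJ at -104° from the x-axis; with |ZJ| = 8.6, J = (4.78, -4.86). ∠ZJQ = 131.4° gives JQ at -153° from the x-axis; with |JQ| = 27.8, Q = (-20.0, -17.5). Then |SQ| = |Q − S| = 11.8.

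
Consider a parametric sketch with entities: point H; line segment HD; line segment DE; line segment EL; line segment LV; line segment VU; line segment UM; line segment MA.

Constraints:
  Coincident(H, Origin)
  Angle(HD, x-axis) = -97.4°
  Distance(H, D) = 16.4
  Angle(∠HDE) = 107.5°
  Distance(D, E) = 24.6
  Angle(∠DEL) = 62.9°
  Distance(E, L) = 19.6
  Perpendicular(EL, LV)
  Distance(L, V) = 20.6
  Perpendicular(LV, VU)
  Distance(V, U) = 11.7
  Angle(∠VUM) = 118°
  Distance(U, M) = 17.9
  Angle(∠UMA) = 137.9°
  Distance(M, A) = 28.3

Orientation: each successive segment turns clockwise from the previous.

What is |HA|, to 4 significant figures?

46.79

∠VUM = 118.0° gives UM at -169.0° from the x-axis; with |UM| = 17.9, M = (-21.89, -22.46). ∠UMA = 137.9° gives MA at 148.9° from the x-axis; with |MA| = 28.3, A = (-46.12, -7.843). Then |HA| = |A − H| = 46.79.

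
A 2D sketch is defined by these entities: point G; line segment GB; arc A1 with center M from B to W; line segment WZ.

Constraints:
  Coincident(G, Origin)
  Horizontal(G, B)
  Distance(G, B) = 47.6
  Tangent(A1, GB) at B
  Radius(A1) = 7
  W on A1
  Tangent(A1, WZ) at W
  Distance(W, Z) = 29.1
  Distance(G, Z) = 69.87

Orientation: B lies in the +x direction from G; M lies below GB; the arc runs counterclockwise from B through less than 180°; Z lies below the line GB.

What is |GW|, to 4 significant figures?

43.84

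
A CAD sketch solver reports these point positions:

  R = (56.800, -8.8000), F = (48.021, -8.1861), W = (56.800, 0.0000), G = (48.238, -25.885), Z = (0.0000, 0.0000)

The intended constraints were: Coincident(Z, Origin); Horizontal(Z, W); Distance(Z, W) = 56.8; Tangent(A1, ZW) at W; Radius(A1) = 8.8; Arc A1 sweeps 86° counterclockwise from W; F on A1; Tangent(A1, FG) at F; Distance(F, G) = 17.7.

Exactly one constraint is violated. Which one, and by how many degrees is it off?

Tangent(A1, FG) at F — off by 4.70°.

Z = (0.00, 0.00) ✓; Z.y = 0.00, W.y = 0.00 ✓; |ZW| = 56.80 ✓; ∠(RW, WZ) = 90.00° ✓; |RW| = 8.800 ✓; bearing(R→F) − bearing(R→W) = 86.00° ✓; |RF| = 8.800 ✓; ∠(RF, FG) = 85.30° ✗; |FG| = 17.70 ✓.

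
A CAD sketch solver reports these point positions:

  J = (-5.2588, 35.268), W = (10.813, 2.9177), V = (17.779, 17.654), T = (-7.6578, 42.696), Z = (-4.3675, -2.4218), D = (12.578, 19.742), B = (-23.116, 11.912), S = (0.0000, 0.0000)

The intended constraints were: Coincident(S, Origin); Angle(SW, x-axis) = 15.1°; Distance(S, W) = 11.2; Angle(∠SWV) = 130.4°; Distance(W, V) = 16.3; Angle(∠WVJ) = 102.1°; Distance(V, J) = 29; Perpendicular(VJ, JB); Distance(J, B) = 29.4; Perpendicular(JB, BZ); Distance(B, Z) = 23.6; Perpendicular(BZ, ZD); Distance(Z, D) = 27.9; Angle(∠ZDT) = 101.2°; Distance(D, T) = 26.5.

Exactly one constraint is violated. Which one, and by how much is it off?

Distance(D, T) = 26.5 — off by 4.10.

S = (0.00, 0.00) ✓; SW at 15.10° ✓; |SW| = 11.20 ✓; ∠SWV = 130.4° ✓; |WV| = 16.30 ✓; ∠WVJ = 102.1° ✓; |VJ| = 29.00 ✓; ∠(VJ, JB) = 90.00° ✓; |JB| = 29.40 ✓; ∠(JB, BZ) = 90.00° ✓; |BZ| = 23.60 ✓; ∠(BZ, ZD) = 90.00° ✓; |ZD| = 27.90 ✓; ∠ZDT = 101.2° ✓; |DT| = 30.60 ✗.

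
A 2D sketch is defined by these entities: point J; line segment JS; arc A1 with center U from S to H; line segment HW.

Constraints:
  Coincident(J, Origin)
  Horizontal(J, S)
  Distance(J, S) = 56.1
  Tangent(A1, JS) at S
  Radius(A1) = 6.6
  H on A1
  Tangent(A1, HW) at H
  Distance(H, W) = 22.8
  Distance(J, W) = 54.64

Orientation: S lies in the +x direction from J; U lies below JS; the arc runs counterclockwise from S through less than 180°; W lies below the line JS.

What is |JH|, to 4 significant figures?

49.89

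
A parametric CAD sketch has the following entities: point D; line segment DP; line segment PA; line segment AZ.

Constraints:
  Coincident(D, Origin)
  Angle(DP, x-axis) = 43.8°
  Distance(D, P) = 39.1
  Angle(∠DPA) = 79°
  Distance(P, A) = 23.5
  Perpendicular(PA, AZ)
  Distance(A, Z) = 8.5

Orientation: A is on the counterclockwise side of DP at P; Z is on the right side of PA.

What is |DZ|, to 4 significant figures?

49.55

D is at the origin; DP runs at 43.8° with length 39.1, so P = 39.1·(cos 43.8°, sin 43.8°) = (28.22, 27.06). ∠DPA = 79.0°, so PA runs at 43.8° + (180° − 79.0°) = 144.8° from the x-axis; with |PA| = 23.5, A = P + 23.5·(cos 144.8°, sin 144.8°) = (9.018, 40.61). PA ⟂ AZ; with |AZ| = 8.5 on the right of PA, Z = A + 8.5·(0.5764, 0.8171) = (13.92, 47.55). Then |DZ| = |Z − D| = 49.55.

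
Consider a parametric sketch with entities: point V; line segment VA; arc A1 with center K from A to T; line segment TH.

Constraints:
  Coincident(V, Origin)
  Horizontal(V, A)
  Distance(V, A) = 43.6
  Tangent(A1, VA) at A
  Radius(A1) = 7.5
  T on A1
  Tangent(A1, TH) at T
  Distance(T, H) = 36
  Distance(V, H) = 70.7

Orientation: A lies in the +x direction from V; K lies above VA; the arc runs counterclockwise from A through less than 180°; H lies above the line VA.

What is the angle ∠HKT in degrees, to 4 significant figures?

78.23°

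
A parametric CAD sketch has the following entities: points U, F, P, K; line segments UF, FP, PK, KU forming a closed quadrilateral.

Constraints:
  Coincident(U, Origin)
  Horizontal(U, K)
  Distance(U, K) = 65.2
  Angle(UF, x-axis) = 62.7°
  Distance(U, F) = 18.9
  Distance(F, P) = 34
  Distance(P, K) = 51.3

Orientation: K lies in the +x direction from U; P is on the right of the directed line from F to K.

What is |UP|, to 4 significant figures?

23.22

U is at the origin; UK is horizontal with |UK| = 65.2 and K in +x, so K = (65.2, 0). UF runs at 62.7° with |UF| = 18.9, so F = (8.668, 16.79). P is determined by |FP| = 34.0 and |PK| = 51.3 together: it lies at the intersection of circle(F, 34.0) and circle(K, 51.3). With |FK| = 58.97, the foot of the radical line on FK is 16.98 from F and the perpendicular offset is √(34.0² − 16.98²) = 29.46. Taking the right-of-FK solution: P = (16.55, -16.28).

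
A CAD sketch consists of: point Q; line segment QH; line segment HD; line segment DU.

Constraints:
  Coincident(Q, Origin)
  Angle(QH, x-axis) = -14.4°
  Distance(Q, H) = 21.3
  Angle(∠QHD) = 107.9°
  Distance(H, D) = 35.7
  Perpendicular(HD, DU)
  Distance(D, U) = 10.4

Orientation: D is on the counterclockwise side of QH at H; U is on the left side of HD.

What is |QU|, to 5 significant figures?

43.384

Q is at the origin; QH runs at -14.4° with length 21.3, so H = 21.3·(cos -14.4°, sin -14.4°) = (20.631, -5.2971). ∠QHD = 107.9°, so HD runs at -14.4° + (180° − 107.9°) = 57.700° from the x-axis; with |HD| = 35.7, D = H + 35.7·(cos 57.700°, sin 57.700°) = (39.707, 24.879). HD is perpendicular to DU; with |DU| = 10.4 on the left of HD, U = D + 10.4·(-0.84526, 0.53435) = (30.916, 30.436). Then |QU| = |U − Q| = 43.384.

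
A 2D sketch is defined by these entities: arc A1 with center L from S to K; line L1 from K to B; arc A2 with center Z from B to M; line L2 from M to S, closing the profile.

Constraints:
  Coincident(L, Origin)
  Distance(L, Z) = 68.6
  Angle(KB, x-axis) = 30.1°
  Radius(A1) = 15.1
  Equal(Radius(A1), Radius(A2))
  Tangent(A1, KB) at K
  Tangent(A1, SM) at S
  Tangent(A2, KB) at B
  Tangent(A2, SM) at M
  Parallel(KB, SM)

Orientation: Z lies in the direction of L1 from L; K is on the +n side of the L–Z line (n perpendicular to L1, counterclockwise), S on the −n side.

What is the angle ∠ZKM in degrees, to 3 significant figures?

11.3°

The slot axis is L1's direction at 30.1°, so u = (cos 30.1°, sin 30.1°) = (0.865, 0.502) and n = (−sin 30.1°, cos 30.1°) = (-0.502, 0.865). L is at the origin and Z lies 68.6 along u from L, so Z = 68.6·u = (59.3, 34.4). Tangency of A1 to both parallel lines with radius 15.1 puts K and S at L ± 15.1·n: K = (-7.57, 13.1), S = (7.57, -13.1). Equal radii place B and M the same way about Z: B = Z + 15.1·n = (51.8, 47.5), M = Z − 15.1·n = (66.9, 21.3). Then cos ∠ZKM = KZ·KM / (|KZ||KM|), giving 11.3°.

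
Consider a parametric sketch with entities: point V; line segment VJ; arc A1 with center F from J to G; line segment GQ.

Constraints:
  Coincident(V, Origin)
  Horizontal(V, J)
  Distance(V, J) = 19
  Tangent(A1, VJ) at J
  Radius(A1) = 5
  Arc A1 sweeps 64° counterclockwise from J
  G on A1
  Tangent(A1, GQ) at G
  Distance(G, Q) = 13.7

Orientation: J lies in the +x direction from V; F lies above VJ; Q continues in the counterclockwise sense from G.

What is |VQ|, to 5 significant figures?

33.150

V is at the origin; V and J share the same y with |VJ| = 19.0 and J on the +x side, so J = (19.000, 0.0000). Tangency of A1 to VJ means the radius FJ is perpendicular to VJ, so F = J + (0, 5) = (19.000, 5.0000). On A1, J sits at bearing -90° from F; a 64° counterclockwise sweep puts G at bearing -26°, so G = F + 5.0·(cos -26°, sin -26°) = (23.494, 2.8081). Tangency of A1 to GQ means the radius FG is perpendicular to GQ, so GQ runs along (−sin -26°, cos -26°); with |GQ| = 13.7, Q = (29.500, 15.122). Then |VQ| = |Q − V| = 33.150.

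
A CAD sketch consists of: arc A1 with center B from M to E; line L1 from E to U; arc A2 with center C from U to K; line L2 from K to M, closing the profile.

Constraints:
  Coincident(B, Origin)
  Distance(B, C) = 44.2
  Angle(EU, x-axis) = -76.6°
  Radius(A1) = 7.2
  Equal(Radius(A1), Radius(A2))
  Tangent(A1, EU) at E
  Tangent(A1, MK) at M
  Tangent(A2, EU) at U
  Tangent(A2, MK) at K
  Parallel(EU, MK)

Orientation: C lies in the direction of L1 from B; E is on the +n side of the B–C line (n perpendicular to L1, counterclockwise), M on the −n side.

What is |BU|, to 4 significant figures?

44.78

Tangency of A1 to both parallel lines with radius 7.2 puts E and M at B ± 7.2·n: E = (7.004, 1.669), M = (-7.004, -1.669). Equal radii place U and K the same way about C: U = C + 7.2·n = (17.25, -41.33), K = C − 7.2·n = (3.239, -44.67). Then |BU| = |U − B| = 44.78.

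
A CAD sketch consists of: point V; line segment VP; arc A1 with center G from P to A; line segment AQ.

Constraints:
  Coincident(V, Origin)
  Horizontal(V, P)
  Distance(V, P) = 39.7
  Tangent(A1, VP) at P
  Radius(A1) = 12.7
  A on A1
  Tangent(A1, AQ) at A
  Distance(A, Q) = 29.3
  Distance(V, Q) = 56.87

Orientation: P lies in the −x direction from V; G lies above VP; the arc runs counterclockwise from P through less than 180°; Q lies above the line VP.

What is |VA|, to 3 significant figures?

31.9

V is at the origin; VP is horizontal with |VP| = 39.7 and P on the −x side, so P = (-39.7, 0.00). Since A1 is tangent to VP there, GP ⟂ VP, so G = P + (0, 12.7) = (-39.7, 12.7). Since GA ⟂ AQ (tangency), |GQ| = √(12.7² + 29.3²) = 31.9 regardless of where A sits on A1. So Q lies on both circle(V, 56.87) and circle(G, 31.9); the above-VP intersection is Q = (-35.6, 44.4). A is the foot of the tangent from Q: A = (-27.5, 16.2).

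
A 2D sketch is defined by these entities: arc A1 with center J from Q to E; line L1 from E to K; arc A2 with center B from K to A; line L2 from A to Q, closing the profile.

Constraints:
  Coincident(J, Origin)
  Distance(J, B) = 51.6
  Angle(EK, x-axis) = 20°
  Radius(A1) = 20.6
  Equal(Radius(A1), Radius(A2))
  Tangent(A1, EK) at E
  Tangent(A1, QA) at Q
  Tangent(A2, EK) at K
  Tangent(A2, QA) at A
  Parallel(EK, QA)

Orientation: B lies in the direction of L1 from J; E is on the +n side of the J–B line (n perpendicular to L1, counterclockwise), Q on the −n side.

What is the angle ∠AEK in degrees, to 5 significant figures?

38.606°

The slot axis is L1's direction at 20.0°, so u = (cos 20.0°, sin 20.0°) = (0.93969, 0.34202) and n = (−sin 20.0°, cos 20.0°) = (-0.34202, 0.93969). J is at the origin and B lies 51.6 along u from J, so B = 51.6·u = (48.488, 17.648). Tangency of A1 to both parallel lines with radius 20.6 puts E and Q at J ± 20.6·n: E = (-7.0456, 19.358), Q = (7.0456, -19.358). Equal radii place K and A the same way about B: K = B + 20.6·n = (41.443, 37.006), A = B − 20.6·n = (55.534, -1.7094). Then cos ∠AEK = EA·EK / (|EA||EK|), giving 38.606°.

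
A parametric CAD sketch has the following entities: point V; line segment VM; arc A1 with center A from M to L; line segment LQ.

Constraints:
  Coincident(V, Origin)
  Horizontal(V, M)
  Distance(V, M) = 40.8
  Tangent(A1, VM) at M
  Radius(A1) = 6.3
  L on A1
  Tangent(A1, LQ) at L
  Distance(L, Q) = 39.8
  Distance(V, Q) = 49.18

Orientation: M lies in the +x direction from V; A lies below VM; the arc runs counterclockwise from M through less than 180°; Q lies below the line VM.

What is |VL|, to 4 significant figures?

35.04

Checks: |AL| = 6.300 ✓; ∠(AL, LQ) = 90.00° ✓; |LQ| = 39.80 ✓; |VQ| = 49.18 ✓.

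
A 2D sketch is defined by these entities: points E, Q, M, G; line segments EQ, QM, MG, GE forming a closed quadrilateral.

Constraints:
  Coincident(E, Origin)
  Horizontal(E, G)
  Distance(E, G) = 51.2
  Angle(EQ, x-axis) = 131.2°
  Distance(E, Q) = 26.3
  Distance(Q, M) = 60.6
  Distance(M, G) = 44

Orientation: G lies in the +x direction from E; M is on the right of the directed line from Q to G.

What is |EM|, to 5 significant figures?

34.490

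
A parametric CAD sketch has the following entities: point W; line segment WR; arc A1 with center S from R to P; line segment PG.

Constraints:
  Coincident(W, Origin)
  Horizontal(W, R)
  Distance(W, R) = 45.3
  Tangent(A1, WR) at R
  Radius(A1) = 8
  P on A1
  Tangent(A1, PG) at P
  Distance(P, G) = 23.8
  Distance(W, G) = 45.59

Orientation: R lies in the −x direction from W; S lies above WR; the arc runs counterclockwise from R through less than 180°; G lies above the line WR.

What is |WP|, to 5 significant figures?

38.006

W is at the origin; WR is horizontal with |WR| = 45.3 and R on the −x side, so R = (-45.300, 0.0000). Tangency of A1 to WR means the radius SR is perpendicular to WR, so S = R + (0, 8) = (-45.300, 8.0000). Since SP ⟂ PG (tangency), |SG| = √(8.0² + 23.8²) = 25.109 regardless of where P sits on A1. So G lies on both circle(W, 45.59) and circle(S, 25.109); the above-WR intersection is G = (-33.969, 30.406). P is the foot of the tangent from G: P = (-37.383, 6.8525).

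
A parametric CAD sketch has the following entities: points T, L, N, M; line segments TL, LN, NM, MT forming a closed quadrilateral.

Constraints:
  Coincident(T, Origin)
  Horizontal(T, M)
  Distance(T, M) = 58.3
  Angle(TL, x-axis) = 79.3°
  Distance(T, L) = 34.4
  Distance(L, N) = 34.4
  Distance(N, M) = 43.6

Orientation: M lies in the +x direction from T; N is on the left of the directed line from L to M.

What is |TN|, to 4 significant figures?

56.55

Checks: |LN| = 34.40 ✓; |NM| = 43.60 ✓.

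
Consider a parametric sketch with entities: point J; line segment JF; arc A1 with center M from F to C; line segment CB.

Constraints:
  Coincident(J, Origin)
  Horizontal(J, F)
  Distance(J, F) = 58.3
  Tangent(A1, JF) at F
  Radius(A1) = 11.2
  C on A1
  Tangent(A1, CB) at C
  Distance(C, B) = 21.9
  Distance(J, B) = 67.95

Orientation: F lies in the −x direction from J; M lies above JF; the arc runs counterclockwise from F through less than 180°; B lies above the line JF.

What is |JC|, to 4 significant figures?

50.83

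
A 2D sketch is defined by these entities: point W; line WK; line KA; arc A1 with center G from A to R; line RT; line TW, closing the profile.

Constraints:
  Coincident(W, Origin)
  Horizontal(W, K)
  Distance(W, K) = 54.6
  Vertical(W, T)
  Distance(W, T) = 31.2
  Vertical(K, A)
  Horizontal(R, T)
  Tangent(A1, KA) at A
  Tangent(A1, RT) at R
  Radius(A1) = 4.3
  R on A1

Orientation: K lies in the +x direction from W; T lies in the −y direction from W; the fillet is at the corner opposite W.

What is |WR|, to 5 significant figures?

59.191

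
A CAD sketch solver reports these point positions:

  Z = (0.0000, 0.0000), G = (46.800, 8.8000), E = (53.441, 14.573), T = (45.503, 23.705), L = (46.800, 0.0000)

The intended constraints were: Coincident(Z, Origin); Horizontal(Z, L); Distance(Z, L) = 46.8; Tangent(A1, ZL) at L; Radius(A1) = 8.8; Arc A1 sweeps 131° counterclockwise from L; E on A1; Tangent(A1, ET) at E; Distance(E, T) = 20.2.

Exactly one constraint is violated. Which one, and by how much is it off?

Distance(E, T) = 20.2 — off by 8.10.

Z = (0.00, 0.00) ✓; Z.y = 0.00, L.y = 0.00 ✓; |ZL| = 46.80 ✓; ∠(GL, LZ) = 90.00° ✓; |GL| = 8.800 ✓; bearing(G→E) − bearing(G→L) = 131.0° ✓; |GE| = 8.799 ✓; ∠(GE, ET) = 90.00° ✓; |ET| = 12.10 ✗.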